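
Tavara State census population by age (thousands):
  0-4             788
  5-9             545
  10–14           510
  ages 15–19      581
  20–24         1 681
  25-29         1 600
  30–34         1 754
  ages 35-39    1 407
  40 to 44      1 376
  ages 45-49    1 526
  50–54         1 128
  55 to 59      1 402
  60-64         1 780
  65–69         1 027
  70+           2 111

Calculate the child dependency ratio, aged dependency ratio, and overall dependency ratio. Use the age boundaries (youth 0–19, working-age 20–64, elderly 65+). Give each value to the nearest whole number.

0–19: 788 + 545 + 510 + 581 = 2 424
20–64: 1 681 + 1 600 + 1 754 + 1 407 + 1 376 + 1 526 + 1 128 + 1 402 + 1 780 = 13 654
65+: 1 027 + 2 111 = 3 138
Youth dependency ratio = 2 424 / 13 654 × 100 = 18
Old-age dependency ratio = 3 138 / 13 654 × 100 = 23
Total dependency ratio = (2 424 + 3 138) / 13 654 × 100 = 5 562 / 13 654 × 100 = 41

Youth dependency ratio: 18
Old-age dependency ratio: 23
Total dependency ratio: 41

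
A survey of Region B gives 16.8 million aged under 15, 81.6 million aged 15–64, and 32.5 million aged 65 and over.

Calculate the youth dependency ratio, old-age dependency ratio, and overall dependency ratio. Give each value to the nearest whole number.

Youth dependency ratio = 16.8 / 81.6 × 100 = 21
Old-age dependency ratio = 32.5 / 81.6 × 100 = 40
Total dependency ratio = (16.8 + 32.5) / 81.6 × 100 = 49.3 / 81.6 × 100 = 60

Youth dependency ratio: 21
Old-age dependency ratio: 40
Total dependency ratio: 60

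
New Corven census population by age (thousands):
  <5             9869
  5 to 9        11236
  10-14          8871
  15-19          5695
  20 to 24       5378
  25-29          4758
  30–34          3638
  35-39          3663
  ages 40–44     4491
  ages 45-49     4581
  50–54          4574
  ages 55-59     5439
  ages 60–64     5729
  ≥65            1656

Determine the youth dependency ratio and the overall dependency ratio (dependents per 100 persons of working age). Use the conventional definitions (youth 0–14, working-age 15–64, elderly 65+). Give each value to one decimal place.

0–14: 9869 + 11236 + 8871 = 29976
15–64: 5695 + 5378 + 4758 + 3638 + 3663 + 4491 + 4581 + 4574 + 5439 + 5729 = 47946
65+: 1656
Youth dependency ratio = 29976 / 47946 × 100 = 62.5
Total dependency ratio = (29976 + 1656) / 47946 × 100 = 31632 / 47946 × 100 = 66.0

Youth dependency ratio: 62.5
Total dependency ratio: 66.0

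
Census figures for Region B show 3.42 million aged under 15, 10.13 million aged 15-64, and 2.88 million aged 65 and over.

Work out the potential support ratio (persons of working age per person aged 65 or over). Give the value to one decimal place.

Potential support ratio: 3.5

Potential support ratio = 10.13 / 2.88 = 3.5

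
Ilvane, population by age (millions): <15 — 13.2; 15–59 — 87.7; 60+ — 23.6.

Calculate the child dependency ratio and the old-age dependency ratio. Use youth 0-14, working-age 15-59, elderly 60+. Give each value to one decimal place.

Youth dependency ratio: 15.1
Old-age dependency ratio: 26.9

Youth dependency ratio = 13.2 / 87.7 × 100 = 15.1
Old-age dependency ratio = 23.6 / 87.7 × 100 = 26.9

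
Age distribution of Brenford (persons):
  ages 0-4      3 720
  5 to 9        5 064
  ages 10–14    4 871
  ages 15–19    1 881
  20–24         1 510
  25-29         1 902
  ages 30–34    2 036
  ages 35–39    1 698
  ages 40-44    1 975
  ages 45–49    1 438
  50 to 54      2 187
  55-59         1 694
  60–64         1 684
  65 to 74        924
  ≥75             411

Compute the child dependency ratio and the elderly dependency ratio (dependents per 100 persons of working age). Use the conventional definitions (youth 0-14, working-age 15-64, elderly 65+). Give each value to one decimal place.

0–14: 3 720 + 5 064 + 4 871 = 13 655
15–64: 1 881 + 1 510 + 1 902 + 2 036 + 1 698 + 1 975 + 1 438 + 2 187 + 1 694 + 1 684 = 18 005
65+: 924 + 411 = 1 335
Youth dependency ratio = 13 655 / 18 005 × 100 = 75.8
Old-age dependency ratio = 1 335 / 18 005 × 100 = 7.4

Youth dependency ratio: 75.8
Old-age dependency ratio: 7.4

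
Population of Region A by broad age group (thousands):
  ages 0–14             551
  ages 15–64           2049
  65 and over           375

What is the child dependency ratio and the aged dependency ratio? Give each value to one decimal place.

Youth dependency ratio: 26.9
Old-age dependency ratio: 18.3

Youth dependency ratio = 551 / 2049 × 100 = 26.9
Old-age dependency ratio = 375 / 2049 × 100 = 18.3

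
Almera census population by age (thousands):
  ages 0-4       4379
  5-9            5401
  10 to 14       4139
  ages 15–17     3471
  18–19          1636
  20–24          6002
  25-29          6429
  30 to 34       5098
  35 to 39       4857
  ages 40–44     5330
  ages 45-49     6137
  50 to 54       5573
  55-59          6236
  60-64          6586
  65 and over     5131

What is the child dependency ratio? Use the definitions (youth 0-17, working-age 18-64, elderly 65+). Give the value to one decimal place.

0–17: 4379 + 5401 + 4139 + 3471 = 17390
18–64: 1636 + 6002 + 6429 + 5098 + 4857 + 5330 + 6137 + 5573 + 6236 + 6586 = 53884
65+: 5131
Youth dependency ratio = 17390 / 53884 × 100 = 32.3

Youth dependency ratio: 32.3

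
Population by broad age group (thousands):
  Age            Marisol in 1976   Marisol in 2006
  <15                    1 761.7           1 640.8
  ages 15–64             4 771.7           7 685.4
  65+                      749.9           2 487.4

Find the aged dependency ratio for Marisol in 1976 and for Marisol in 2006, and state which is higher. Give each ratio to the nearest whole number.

Marisol in 1976: 749.9 / 4 771.7 × 100 = 16
Marisol in 2006: 2 487.4 / 7 685.4 × 100 = 32

Marisol in 1976: 16
Marisol in 2006: 32
Higher: Marisol in 2006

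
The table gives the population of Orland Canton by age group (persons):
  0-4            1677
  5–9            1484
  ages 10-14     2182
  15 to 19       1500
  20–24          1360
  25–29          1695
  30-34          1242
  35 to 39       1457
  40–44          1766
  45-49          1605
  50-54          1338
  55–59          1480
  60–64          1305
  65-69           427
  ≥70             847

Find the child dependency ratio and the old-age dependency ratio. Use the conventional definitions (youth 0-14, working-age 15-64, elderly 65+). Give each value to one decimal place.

0–14: 1677 + 1484 + 2182 = 5343
15–64: 1500 + 1360 + 1695 + 1242 + 1457 + 1766 + 1605 + 1338 + 1480 + 1305 = 14748
65+: 427 + 847 = 1274
Youth dependency ratio = 5343 / 14748 × 100 = 36.2
Old-age dependency ratio = 1274 / 14748 × 100 = 8.6

Youth dependency ratio: 36.2
Old-age dependency ratio: 8.6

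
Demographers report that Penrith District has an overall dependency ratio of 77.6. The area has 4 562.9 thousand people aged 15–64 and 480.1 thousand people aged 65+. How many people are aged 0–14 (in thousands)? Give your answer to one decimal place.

Aged 0–14: 3 060.7

Total dependency ratio = (youth + elderly) / working-age × 100
77.6 = (Y + 480.1) / 4 562.9 × 100
⇒ 3 060.7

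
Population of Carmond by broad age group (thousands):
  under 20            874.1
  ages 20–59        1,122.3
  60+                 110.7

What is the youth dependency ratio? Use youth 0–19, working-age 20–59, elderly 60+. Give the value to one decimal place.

Youth dependency ratio = 874.1 / 1,122.3 × 100 = 77.9

Youth dependency ratio: 77.9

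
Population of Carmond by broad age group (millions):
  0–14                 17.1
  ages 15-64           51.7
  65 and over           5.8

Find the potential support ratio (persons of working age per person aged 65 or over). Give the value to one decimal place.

Potential support ratio = 51.7 / 5.8 = 8.9

Potential support ratio: 8.9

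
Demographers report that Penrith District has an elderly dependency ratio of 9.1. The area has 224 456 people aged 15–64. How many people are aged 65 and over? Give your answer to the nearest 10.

Aged 65 and over: 20 430

Old-age dependency ratio = elderly / working-age × 100
9.1 = E / 224 456 × 100
⇒ 20 430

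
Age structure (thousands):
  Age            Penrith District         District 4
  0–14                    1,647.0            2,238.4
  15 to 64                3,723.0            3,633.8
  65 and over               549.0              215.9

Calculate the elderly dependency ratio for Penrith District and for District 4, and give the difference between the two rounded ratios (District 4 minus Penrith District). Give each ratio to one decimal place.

Penrith District: 14.7
District 4: 5.9
Difference: -8.8

Penrith District: 549.0 / 3,723.0 × 100 = 14.7
District 4: 215.9 / 3,633.8 × 100 = 5.9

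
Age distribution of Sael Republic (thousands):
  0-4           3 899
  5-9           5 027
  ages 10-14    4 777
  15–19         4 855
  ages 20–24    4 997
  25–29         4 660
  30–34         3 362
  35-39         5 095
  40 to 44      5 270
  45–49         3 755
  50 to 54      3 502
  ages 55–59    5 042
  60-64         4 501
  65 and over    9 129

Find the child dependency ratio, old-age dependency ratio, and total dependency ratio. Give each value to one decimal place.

0–14: 3 899 + 5 027 + 4 777 = 13 703
15–64: 4 855 + 4 997 + 4 660 + 3 362 + 5 095 + 5 270 + 3 755 + 3 502 + 5 042 + 4 501 = 45 039
65+: 9 129
Youth dependency ratio = 13 703 / 45 039 × 100 = 30.4
Old-age dependency ratio = 9 129 / 45 039 × 100 = 20.3
Total dependency ratio = (13 703 + 9 129) / 45 039 × 100 = 22 832 / 45 039 × 100 = 50.7

Youth dependency ratio: 30.4
Old-age dependency ratio: 20.3
Total dependency ratio: 50.7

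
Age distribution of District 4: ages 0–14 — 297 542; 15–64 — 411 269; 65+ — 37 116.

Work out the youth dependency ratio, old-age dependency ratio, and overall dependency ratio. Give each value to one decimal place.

Youth dependency ratio = 297 542 / 411 269 × 100 = 72.3
Old-age dependency ratio = 37 116 / 411 269 × 100 = 9.0
Total dependency ratio = (297 542 + 37 116) / 411 269 × 100 = 334 658 / 411 269 × 100 = 81.4

Youth dependency ratio: 72.3
Old-age dependency ratio: 9.0
Total dependency ratio: 81.4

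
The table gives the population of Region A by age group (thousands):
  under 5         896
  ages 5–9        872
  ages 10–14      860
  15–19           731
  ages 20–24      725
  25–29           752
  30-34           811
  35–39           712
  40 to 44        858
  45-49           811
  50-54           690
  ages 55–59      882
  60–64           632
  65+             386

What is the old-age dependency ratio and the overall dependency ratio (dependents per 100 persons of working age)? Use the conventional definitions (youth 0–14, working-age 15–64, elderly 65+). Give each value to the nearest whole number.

Old-age dependency ratio: 5
Total dependency ratio: 40

0–14: 896 + 872 + 860 = 2 628
15–64: 731 + 725 + 752 + 811 + 712 + 858 + 811 + 690 + 882 + 632 = 7 604
65+: 386
Old-age dependency ratio = 386 / 7 604 × 100 = 5
Total dependency ratio = (2 628 + 386) / 7 604 × 100 = 3 014 / 7 604 × 100 = 40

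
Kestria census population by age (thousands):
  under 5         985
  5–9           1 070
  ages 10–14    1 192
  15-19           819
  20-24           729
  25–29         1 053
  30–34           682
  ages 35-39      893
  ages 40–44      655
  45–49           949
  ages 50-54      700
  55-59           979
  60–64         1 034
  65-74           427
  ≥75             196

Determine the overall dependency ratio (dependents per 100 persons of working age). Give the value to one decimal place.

0–14: 985 + 1 070 + 1 192 = 3 247
15–64: 819 + 729 + 1 053 + 682 + 893 + 655 + 949 + 700 + 979 + 1 034 = 8 493
65+: 427 + 196 = 623
Total dependency ratio = (3 247 + 623) / 8 493 × 100 = 3 870 / 8 493 × 100 = 45.6

Total dependency ratio: 45.6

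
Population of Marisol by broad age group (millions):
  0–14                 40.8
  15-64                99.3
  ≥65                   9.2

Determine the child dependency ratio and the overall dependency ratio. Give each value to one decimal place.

Youth dependency ratio = 40.8 / 99.3 × 100 = 41.1
Total dependency ratio = (40.8 + 9.2) / 99.3 × 100 = 50.0 / 99.3 × 100 = 50.4

Youth dependency ratio: 41.1
Total dependency ratio: 50.4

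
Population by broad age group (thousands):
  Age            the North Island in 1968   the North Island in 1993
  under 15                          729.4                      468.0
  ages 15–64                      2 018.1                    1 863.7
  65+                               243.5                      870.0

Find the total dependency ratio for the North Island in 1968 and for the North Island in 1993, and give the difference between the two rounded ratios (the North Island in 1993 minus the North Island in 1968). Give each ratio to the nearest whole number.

the North Island in 1968: 48
the North Island in 1993: 72
Difference: +24

the North Island in 1968: (729.4 + 243.5) / 2 018.1 × 100 = 972.9 / 2 018.1 × 100 = 48
the North Island in 1993: (468.0 + 870.0) / 1 863.7 × 100 = 1 338.0 / 1 863.7 × 100 = 72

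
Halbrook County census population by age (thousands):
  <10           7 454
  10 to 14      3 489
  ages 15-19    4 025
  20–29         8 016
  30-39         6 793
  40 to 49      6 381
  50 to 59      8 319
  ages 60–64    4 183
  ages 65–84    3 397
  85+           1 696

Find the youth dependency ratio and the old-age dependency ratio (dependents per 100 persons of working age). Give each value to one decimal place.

Youth dependency ratio: 29.0
Old-age dependency ratio: 13.5

0–14: 7 454 + 3 489 = 10 943
15–64: 4 025 + 8 016 + 6 793 + 6 381 + 8 319 + 4 183 = 37 717
65+: 3 397 + 1 696 = 5 093
Youth dependency ratio = 10 943 / 37 717 × 100 = 29.0
Old-age dependency ratio = 5 093 / 37 717 × 100 = 13.5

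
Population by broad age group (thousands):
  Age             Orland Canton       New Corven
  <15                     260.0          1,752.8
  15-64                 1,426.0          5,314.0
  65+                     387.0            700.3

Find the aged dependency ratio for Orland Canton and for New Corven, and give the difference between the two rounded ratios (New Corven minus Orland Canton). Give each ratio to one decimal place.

Orland Canton: 27.1
New Corven: 13.2
Difference: -13.9

Orland Canton: 387.0 / 1,426.0 × 100 = 27.1
New Corven: 700.3 / 5,314.0 × 100 = 13.2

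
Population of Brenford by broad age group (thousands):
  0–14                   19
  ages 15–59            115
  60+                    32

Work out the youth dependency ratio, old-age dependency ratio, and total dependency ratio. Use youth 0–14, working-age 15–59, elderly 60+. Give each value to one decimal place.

Youth dependency ratio: 16.5
Old-age dependency ratio: 27.8
Total dependency ratio: 44.3

Youth dependency ratio = 19 / 115 × 100 = 16.5
Old-age dependency ratio = 32 / 115 × 100 = 27.8
Total dependency ratio = (19 + 32) / 115 × 100 = 51 / 115 × 100 = 44.3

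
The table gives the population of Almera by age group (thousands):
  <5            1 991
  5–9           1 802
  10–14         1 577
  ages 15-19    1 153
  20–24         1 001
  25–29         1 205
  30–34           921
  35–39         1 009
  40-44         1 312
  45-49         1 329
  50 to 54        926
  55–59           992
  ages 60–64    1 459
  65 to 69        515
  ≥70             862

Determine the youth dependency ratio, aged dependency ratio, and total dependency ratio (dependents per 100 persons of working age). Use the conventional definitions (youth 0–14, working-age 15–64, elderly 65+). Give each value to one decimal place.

0–14: 1 991 + 1 802 + 1 577 = 5 370
15–64: 1 153 + 1 001 + 1 205 + 921 + 1 009 + 1 312 + 1 329 + 926 + 992 + 1 459 = 11 307
65+: 515 + 862 = 1 377
Youth dependency ratio = 5 370 / 11 307 × 100 = 47.5
Old-age dependency ratio = 1 377 / 11 307 × 100 = 12.2
Total dependency ratio = (5 370 + 1 377) / 11 307 × 100 = 6 747 / 11 307 × 100 = 59.7

Youth dependency ratio: 47.5
Old-age dependency ratio: 12.2
Total dependency ratio: 59.7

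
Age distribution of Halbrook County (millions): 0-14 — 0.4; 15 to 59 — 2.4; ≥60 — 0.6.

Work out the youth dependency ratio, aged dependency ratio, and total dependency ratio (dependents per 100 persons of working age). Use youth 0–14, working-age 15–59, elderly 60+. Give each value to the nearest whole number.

Youth dependency ratio = 0.4 / 2.4 × 100 = 17
Old-age dependency ratio = 0.6 / 2.4 × 100 = 25
Total dependency ratio = (0.4 + 0.6) / 2.4 × 100 = 1.0 / 2.4 × 100 = 42

Youth dependency ratio: 17
Old-age dependency ratio: 25
Total dependency ratio: 42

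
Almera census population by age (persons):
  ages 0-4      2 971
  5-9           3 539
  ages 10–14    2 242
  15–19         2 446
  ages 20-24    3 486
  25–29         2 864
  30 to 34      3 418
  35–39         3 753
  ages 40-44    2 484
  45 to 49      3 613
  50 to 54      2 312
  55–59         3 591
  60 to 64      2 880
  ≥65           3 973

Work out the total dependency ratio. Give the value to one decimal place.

Total dependency ratio: 41.3

0–14: 2 971 + 3 539 + 2 242 = 8 752
15–64: 2 446 + 3 486 + 2 864 + 3 418 + 3 753 + 2 484 + 3 613 + 2 312 + 3 591 + 2 880 = 30 847
65+: 3 973
Total dependency ratio = (8 752 + 3 973) / 30 847 × 100 = 12 725 / 30 847 × 100 = 41.3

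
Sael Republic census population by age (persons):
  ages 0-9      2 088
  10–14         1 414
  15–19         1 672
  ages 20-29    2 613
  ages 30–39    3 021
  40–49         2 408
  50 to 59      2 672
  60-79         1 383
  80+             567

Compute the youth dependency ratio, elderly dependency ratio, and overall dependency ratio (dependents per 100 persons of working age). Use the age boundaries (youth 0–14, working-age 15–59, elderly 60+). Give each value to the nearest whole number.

0–14: 2 088 + 1 414 = 3 502
15–59: 1 672 + 2 613 + 3 021 + 2 408 + 2 672 = 12 386
60+: 1 383 + 567 = 1 950
Youth dependency ratio = 3 502 / 12 386 × 100 = 28
Old-age dependency ratio = 1 950 / 12 386 × 100 = 16
Total dependency ratio = (3 502 + 1 950) / 12 386 × 100 = 5 452 / 12 386 × 100 = 44

Youth dependency ratio: 28
Old-age dependency ratio: 16
Total dependency ratio: 44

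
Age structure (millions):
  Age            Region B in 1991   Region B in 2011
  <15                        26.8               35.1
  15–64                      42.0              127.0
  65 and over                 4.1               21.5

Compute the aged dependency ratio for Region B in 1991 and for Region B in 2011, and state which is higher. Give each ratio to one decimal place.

Region B in 1991: 9.8
Region B in 2011: 16.9
Higher: Region B in 2011

Region B in 1991: 4.1 / 42.0 × 100 = 9.8
Region B in 2011: 21.5 / 127.0 × 100 = 16.9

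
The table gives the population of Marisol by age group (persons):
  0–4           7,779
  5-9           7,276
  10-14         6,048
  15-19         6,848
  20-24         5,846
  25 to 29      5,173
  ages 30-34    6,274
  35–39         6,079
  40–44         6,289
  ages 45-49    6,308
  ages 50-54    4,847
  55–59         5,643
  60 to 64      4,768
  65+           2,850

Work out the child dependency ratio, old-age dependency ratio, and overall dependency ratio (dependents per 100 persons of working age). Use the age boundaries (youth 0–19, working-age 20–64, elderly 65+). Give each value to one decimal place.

0–19: 7,779 + 7,276 + 6,048 + 6,848 = 27,951
20–64: 5,846 + 5,173 + 6,274 + 6,079 + 6,289 + 6,308 + 4,847 + 5,643 + 4,768 = 51,227
65+: 2,850
Youth dependency ratio = 27,951 / 51,227 × 100 = 54.6
Old-age dependency ratio = 2,850 / 51,227 × 100 = 5.6
Total dependency ratio = (27,951 + 2,850) / 51,227 × 100 = 30,801 / 51,227 × 100 = 60.1

Youth dependency ratio: 54.6
Old-age dependency ratio: 5.6
Total dependency ratio: 60.1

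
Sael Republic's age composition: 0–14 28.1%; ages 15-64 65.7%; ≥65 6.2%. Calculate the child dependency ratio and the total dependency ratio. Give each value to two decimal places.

Youth dependency ratio: 42.77
Total dependency ratio: 52.21

Youth dependency ratio = 28.1 / 65.7 × 100 = 42.77
Total dependency ratio = (28.1 + 6.2) / 65.7 × 100 = 34.3 / 65.7 × 100 = 52.21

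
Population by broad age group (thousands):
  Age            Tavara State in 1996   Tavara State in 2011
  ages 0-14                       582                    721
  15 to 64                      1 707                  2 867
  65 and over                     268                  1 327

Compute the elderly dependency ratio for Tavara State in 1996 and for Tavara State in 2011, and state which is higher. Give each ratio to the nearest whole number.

Tavara State in 1996: 268 / 1 707 × 100 = 16
Tavara State in 2011: 1 327 / 2 867 × 100 = 46

Tavara State in 1996: 16
Tavara State in 2011: 46
Higher: Tavara State in 2011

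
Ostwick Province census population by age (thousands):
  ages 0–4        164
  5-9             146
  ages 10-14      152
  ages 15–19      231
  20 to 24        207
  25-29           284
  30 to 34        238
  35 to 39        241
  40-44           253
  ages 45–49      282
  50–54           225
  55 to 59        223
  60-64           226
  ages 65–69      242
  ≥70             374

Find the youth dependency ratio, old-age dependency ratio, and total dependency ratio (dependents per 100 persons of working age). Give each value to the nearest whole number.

0–14: 164 + 146 + 152 = 462
15–64: 231 + 207 + 284 + 238 + 241 + 253 + 282 + 225 + 223 + 226 = 2410
65+: 242 + 374 = 616
Youth dependency ratio = 462 / 2410 × 100 = 19
Old-age dependency ratio = 616 / 2410 × 100 = 26
Total dependency ratio = (462 + 616) / 2410 × 100 = 1078 / 2410 × 100 = 45

Youth dependency ratio: 19
Old-age dependency ratio: 26
Total dependency ratio: 45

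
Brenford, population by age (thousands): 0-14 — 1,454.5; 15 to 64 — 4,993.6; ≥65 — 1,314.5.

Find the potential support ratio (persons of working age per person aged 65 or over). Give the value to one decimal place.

Potential support ratio: 3.8

Potential support ratio = 4,993.6 / 1,314.5 = 3.8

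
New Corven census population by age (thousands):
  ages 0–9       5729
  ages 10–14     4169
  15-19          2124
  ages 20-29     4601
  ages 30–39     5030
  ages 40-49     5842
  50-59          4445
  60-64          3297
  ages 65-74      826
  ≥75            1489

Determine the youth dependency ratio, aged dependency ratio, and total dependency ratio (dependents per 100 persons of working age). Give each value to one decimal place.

0–14: 5729 + 4169 = 9898
15–64: 2124 + 4601 + 5030 + 5842 + 4445 + 3297 = 25339
65+: 826 + 1489 = 2315
Youth dependency ratio = 9898 / 25339 × 100 = 39.1
Old-age dependency ratio = 2315 / 25339 × 100 = 9.1
Total dependency ratio = (9898 + 2315) / 25339 × 100 = 12213 / 25339 × 100 = 48.2

Youth dependency ratio: 39.1
Old-age dependency ratio: 9.1
Total dependency ratio: 48.2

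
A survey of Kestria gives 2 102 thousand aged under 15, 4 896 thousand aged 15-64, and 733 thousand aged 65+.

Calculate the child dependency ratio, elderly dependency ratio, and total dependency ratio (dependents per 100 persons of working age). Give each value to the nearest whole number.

Youth dependency ratio = 2 102 / 4 896 × 100 = 43
Old-age dependency ratio = 733 / 4 896 × 100 = 15
Total dependency ratio = (2 102 + 733) / 4 896 × 100 = 2 835 / 4 896 × 100 = 58

Youth dependency ratio: 43
Old-age dependency ratio: 15
Total dependency ratio: 58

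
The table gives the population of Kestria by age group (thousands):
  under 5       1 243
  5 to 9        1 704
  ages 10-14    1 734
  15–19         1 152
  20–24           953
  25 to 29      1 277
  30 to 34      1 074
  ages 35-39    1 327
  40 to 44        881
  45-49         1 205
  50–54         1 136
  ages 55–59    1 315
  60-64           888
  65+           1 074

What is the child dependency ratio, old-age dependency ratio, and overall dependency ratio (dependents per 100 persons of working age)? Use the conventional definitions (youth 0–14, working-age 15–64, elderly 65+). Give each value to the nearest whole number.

0–14: 1 243 + 1 704 + 1 734 = 4 681
15–64: 1 152 + 953 + 1 277 + 1 074 + 1 327 + 881 + 1 205 + 1 136 + 1 315 + 888 = 11 208
65+: 1 074
Youth dependency ratio = 4 681 / 11 208 × 100 = 42
Old-age dependency ratio = 1 074 / 11 208 × 100 = 10
Total dependency ratio = (4 681 + 1 074) / 11 208 × 100 = 5 755 / 11 208 × 100 = 51

Youth dependency ratio: 42
Old-age dependency ratio: 10
Total dependency ratio: 51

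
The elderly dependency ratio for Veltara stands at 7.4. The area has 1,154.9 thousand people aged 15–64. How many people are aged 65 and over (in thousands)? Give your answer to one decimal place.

Old-age dependency ratio = elderly / working-age × 100
7.4 = E / 1,154.9 × 100
⇒ 85.5

Aged 65 and over: 85.5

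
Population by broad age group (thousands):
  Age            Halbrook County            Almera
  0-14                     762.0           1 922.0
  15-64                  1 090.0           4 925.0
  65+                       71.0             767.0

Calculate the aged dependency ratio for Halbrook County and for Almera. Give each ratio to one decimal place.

Halbrook County: 71.0 / 1 090.0 × 100 = 6.5
Almera: 767.0 / 4 925.0 × 100 = 15.6

Halbrook County: 6.5
Almera: 15.6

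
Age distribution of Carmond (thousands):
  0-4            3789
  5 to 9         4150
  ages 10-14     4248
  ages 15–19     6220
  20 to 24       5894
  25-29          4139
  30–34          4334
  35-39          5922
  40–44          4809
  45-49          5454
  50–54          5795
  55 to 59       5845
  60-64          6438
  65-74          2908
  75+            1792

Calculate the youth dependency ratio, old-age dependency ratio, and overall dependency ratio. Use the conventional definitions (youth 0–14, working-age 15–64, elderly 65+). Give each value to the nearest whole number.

0–14: 3789 + 4150 + 4248 = 12187
15–64: 6220 + 5894 + 4139 + 4334 + 5922 + 4809 + 5454 + 5795 + 5845 + 6438 = 54850
65+: 2908 + 1792 = 4700
Youth dependency ratio = 12187 / 54850 × 100 = 22
Old-age dependency ratio = 4700 / 54850 × 100 = 9
Total dependency ratio = (12187 + 4700) / 54850 × 100 = 16887 / 54850 × 100 = 31

Youth dependency ratio: 22
Old-age dependency ratio: 9
Total dependency ratio: 31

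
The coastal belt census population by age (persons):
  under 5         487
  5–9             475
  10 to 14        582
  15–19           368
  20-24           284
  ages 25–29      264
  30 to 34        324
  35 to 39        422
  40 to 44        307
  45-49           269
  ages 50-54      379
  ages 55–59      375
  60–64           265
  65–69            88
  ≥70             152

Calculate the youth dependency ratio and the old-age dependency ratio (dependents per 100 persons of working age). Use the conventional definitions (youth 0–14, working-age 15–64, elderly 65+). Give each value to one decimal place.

0–14: 487 + 475 + 582 = 1 544
15–64: 368 + 284 + 264 + 324 + 422 + 307 + 269 + 379 + 375 + 265 = 3 257
65+: 88 + 152 = 240
Youth dependency ratio = 1 544 / 3 257 × 100 = 47.4
Old-age dependency ratio = 240 / 3 257 × 100 = 7.4

Youth dependency ratio: 47.4
Old-age dependency ratio: 7.4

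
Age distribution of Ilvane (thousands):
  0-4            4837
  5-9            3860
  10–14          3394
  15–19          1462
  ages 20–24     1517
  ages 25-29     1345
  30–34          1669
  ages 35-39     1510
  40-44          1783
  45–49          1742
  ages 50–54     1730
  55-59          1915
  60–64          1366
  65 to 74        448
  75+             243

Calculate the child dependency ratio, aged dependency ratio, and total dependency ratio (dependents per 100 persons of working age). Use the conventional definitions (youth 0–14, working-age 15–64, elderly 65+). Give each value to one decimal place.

Youth dependency ratio: 75.4
Old-age dependency ratio: 4.3
Total dependency ratio: 79.7

0–14: 4837 + 3860 + 3394 = 12091
15–64: 1462 + 1517 + 1345 + 1669 + 1510 + 1783 + 1742 + 1730 + 1915 + 1366 = 16039
65+: 448 + 243 = 691
Youth dependency ratio = 12091 / 16039 × 100 = 75.4
Old-age dependency ratio = 691 / 16039 × 100 = 4.3
Total dependency ratio = (12091 + 691) / 16039 × 100 = 12782 / 16039 × 100 = 79.7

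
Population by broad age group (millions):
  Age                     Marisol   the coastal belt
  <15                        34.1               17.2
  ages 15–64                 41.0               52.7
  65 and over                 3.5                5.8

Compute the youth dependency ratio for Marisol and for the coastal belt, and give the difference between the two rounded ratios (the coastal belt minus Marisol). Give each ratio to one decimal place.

Marisol: 34.1 / 41.0 × 100 = 83.2
the coastal belt: 17.2 / 52.7 × 100 = 32.6

Marisol: 83.2
the coastal belt: 32.6
Difference: -50.6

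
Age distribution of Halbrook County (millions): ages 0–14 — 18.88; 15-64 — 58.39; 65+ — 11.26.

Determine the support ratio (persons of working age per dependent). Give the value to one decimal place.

Support ratio = 58.39 / (18.88 + 11.26) = 58.39 / 30.14 = 1.9

Support ratio: 1.9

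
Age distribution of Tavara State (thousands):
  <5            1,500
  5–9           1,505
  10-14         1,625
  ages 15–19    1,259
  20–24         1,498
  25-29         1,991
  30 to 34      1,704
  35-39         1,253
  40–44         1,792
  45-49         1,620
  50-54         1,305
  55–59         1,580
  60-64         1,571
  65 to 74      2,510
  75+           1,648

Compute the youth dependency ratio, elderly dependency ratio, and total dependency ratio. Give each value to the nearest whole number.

0–14: 1,500 + 1,505 + 1,625 = 4,630
15–64: 1,259 + 1,498 + 1,991 + 1,704 + 1,253 + 1,792 + 1,620 + 1,305 + 1,580 + 1,571 = 15,573
65+: 2,510 + 1,648 = 4,158
Youth dependency ratio = 4,630 / 15,573 × 100 = 30
Old-age dependency ratio = 4,158 / 15,573 × 100 = 27
Total dependency ratio = (4,630 + 4,158) / 15,573 × 100 = 8,788 / 15,573 × 100 = 56

Youth dependency ratio: 30
Old-age dependency ratio: 27
Total dependency ratio: 56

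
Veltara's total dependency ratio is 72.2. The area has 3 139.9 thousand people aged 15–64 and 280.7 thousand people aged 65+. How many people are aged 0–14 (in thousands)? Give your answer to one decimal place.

Total dependency ratio = (youth + elderly) / working-age × 100
72.2 = (Y + 280.7) / 3 139.9 × 100
⇒ 1 986.3

Aged 0–14: 1 986.3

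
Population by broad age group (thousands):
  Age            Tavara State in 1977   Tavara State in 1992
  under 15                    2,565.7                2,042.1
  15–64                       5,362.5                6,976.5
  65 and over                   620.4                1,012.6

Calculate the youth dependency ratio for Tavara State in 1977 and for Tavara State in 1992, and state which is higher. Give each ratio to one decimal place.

Tavara State in 1977: 2,565.7 / 5,362.5 × 100 = 47.8
Tavara State in 1992: 2,042.1 / 6,976.5 × 100 = 29.3

Tavara State in 1977: 47.8
Tavara State in 1992: 29.3
Higher: Tavara State in 1977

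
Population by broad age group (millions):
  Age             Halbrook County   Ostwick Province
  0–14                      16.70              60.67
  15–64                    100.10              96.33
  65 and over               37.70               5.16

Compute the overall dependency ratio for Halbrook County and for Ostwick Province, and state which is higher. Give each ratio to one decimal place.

Halbrook County: 54.3
Ostwick Province: 68.3
Higher: Ostwick Province

Halbrook County: (16.70 + 37.70) / 100.10 × 100 = 54.40 / 100.10 × 100 = 54.3
Ostwick Province: (60.67 + 5.16) / 96.33 × 100 = 65.83 / 96.33 × 100 = 68.3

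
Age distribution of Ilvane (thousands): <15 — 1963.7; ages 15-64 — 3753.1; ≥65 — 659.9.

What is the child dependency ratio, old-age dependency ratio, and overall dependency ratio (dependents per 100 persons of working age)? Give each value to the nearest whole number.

Youth dependency ratio = 1963.7 / 3753.1 × 100 = 52
Old-age dependency ratio = 659.9 / 3753.1 × 100 = 18
Total dependency ratio = (1963.7 + 659.9) / 3753.1 × 100 = 2623.6 / 3753.1 × 100 = 70

Youth dependency ratio: 52
Old-age dependency ratio: 18
Total dependency ratio: 70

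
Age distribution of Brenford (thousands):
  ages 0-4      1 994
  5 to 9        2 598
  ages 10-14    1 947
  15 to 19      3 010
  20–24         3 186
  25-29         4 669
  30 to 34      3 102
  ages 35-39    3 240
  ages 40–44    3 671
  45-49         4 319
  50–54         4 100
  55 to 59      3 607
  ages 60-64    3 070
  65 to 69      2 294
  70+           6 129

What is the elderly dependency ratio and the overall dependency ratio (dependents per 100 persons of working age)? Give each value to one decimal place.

Old-age dependency ratio: 23.4
Total dependency ratio: 41.6

0–14: 1 994 + 2 598 + 1 947 = 6 539
15–64: 3 010 + 3 186 + 4 669 + 3 102 + 3 240 + 3 671 + 4 319 + 4 100 + 3 607 + 3 070 = 35 974
65+: 2 294 + 6 129 = 8 423
Old-age dependency ratio = 8 423 / 35 974 × 100 = 23.4
Total dependency ratio = (6 539 + 8 423) / 35 974 × 100 = 14 962 / 35 974 × 100 = 41.6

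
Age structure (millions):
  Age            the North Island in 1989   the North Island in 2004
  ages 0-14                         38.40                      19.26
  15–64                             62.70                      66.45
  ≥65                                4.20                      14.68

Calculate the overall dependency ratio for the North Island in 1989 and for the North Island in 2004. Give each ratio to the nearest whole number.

the North Island in 1989: 68
the North Island in 2004: 51

the North Island in 1989: (38.40 + 4.20) / 62.70 × 100 = 42.60 / 62.70 × 100 = 68
the North Island in 2004: (19.26 + 14.68) / 66.45 × 100 = 33.94 / 66.45 × 100 = 51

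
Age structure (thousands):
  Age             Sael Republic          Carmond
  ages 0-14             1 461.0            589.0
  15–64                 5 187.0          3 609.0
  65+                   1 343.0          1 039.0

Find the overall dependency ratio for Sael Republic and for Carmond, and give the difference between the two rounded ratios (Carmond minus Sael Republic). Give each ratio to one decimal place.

Sael Republic: 54.1
Carmond: 45.1
Difference: -9.0

Sael Republic: (1 461.0 + 1 343.0) / 5 187.0 × 100 = 2 804.0 / 5 187.0 × 100 = 54.1
Carmond: (589.0 + 1 039.0) / 3 609.0 × 100 = 1 628.0 / 3 609.0 × 100 = 45.1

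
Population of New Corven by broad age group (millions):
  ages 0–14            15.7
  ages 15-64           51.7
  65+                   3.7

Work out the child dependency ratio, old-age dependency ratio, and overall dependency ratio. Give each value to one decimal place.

Youth dependency ratio: 30.4
Old-age dependency ratio: 7.2
Total dependency ratio: 37.5

Youth dependency ratio = 15.7 / 51.7 × 100 = 30.4
Old-age dependency ratio = 3.7 / 51.7 × 100 = 7.2
Total dependency ratio = (15.7 + 3.7) / 51.7 × 100 = 19.4 / 51.7 × 100 = 37.5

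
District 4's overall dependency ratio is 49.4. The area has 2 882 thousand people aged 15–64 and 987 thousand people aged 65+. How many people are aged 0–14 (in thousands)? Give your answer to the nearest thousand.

Total dependency ratio = (youth + elderly) / working-age × 100
49.4 = (Y + 987) / 2 882 × 100
⇒ 437

Aged 0–14: 437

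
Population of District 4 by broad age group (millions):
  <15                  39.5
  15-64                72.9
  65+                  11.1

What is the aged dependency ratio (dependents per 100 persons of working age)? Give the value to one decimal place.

Old-age dependency ratio: 15.2

Old-age dependency ratio = 11.1 / 72.9 × 100 = 15.2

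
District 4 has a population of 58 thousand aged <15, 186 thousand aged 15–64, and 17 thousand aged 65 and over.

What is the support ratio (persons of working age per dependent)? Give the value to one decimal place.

Support ratio = 186 / (58 + 17) = 186 / 75 = 2.5

Support ratio: 2.5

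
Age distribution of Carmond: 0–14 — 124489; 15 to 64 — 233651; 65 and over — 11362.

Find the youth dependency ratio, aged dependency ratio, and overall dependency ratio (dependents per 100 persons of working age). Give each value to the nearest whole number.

Youth dependency ratio: 53
Old-age dependency ratio: 5
Total dependency ratio: 58

Youth dependency ratio = 124489 / 233651 × 100 = 53
Old-age dependency ratio = 11362 / 233651 × 100 = 5
Total dependency ratio = (124489 + 11362) / 233651 × 100 = 135851 / 233651 × 100 = 58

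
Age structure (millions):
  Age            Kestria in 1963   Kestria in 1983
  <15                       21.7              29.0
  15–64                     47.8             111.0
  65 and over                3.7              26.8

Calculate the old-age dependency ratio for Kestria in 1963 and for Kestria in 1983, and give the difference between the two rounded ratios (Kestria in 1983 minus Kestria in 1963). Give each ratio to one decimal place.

Kestria in 1963: 7.7
Kestria in 1983: 24.1
Difference: +16.4

Kestria in 1963: 3.7 / 47.8 × 100 = 7.7
Kestria in 1983: 26.8 / 111.0 × 100 = 24.1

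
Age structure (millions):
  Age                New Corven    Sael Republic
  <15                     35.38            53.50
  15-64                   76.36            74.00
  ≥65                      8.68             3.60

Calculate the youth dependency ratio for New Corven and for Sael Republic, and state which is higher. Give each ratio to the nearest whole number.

New Corven: 46
Sael Republic: 72
Higher: Sael Republic

New Corven: 35.38 / 76.36 × 100 = 46
Sael Republic: 53.50 / 74.00 × 100 = 72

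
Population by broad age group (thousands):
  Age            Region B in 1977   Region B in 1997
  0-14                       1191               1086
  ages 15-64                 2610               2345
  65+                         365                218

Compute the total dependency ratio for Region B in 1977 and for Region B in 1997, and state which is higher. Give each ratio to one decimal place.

Region B in 1977: 59.6
Region B in 1997: 55.6
Higher: Region B in 1977

Region B in 1977: (1191 + 365) / 2610 × 100 = 1556 / 2610 × 100 = 59.6
Region B in 1997: (1086 + 218) / 2345 × 100 = 1304 / 2345 × 100 = 55.6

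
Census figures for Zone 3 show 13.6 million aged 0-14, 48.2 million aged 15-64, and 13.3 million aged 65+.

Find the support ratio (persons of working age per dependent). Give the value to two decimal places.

Support ratio: 1.79

Support ratio = 48.2 / (13.6 + 13.3) = 48.2 / 26.9 = 1.79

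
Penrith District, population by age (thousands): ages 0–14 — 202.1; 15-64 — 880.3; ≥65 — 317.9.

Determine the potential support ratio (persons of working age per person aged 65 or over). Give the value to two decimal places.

Potential support ratio: 2.77

Potential support ratio = 880.3 / 317.9 = 2.77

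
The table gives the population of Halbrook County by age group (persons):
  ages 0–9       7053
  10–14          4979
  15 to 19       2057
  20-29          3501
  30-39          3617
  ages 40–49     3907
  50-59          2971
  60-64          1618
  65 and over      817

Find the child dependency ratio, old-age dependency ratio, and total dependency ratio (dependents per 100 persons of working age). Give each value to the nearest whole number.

0–14: 7053 + 4979 = 12032
15–64: 2057 + 3501 + 3617 + 3907 + 2971 + 1618 = 17671
65+: 817
Youth dependency ratio = 12032 / 17671 × 100 = 68
Old-age dependency ratio = 817 / 17671 × 100 = 5
Total dependency ratio = (12032 + 817) / 17671 × 100 = 12849 / 17671 × 100 = 73

Youth dependency ratio: 68
Old-age dependency ratio: 5
Total dependency ratio: 73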